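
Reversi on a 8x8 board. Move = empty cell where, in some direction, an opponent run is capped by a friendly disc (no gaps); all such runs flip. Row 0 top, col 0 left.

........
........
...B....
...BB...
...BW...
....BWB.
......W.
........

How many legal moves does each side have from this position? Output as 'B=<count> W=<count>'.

Answer: B=3 W=7

Derivation:
-- B to move --
(3,5): no bracket -> illegal
(4,5): flips 1 -> legal
(4,6): no bracket -> illegal
(5,3): no bracket -> illegal
(5,7): no bracket -> illegal
(6,4): no bracket -> illegal
(6,5): no bracket -> illegal
(6,7): no bracket -> illegal
(7,5): no bracket -> illegal
(7,6): flips 1 -> legal
(7,7): flips 3 -> legal
B mobility = 3
-- W to move --
(1,2): no bracket -> illegal
(1,3): no bracket -> illegal
(1,4): no bracket -> illegal
(2,2): flips 1 -> legal
(2,4): flips 1 -> legal
(2,5): no bracket -> illegal
(3,2): no bracket -> illegal
(3,5): no bracket -> illegal
(4,2): flips 1 -> legal
(4,5): no bracket -> illegal
(4,6): flips 1 -> legal
(4,7): no bracket -> illegal
(5,2): no bracket -> illegal
(5,3): flips 1 -> legal
(5,7): flips 1 -> legal
(6,3): no bracket -> illegal
(6,4): flips 1 -> legal
(6,5): no bracket -> illegal
(6,7): no bracket -> illegal
W mobility = 7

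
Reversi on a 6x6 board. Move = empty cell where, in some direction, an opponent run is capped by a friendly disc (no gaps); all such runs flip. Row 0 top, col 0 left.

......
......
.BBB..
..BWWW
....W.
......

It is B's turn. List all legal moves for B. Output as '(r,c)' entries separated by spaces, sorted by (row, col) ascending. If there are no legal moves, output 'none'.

Answer: (4,3) (4,5) (5,5)

Derivation:
(2,4): no bracket -> illegal
(2,5): no bracket -> illegal
(4,2): no bracket -> illegal
(4,3): flips 1 -> legal
(4,5): flips 1 -> legal
(5,3): no bracket -> illegal
(5,4): no bracket -> illegal
(5,5): flips 2 -> legal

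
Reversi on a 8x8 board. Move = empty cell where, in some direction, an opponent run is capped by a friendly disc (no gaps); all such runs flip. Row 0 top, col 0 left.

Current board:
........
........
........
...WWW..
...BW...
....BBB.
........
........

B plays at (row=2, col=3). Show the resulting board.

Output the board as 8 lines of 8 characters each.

Place B at (2,3); scan 8 dirs for brackets.
Dir NW: first cell '.' (not opp) -> no flip
Dir N: first cell '.' (not opp) -> no flip
Dir NE: first cell '.' (not opp) -> no flip
Dir W: first cell '.' (not opp) -> no flip
Dir E: first cell '.' (not opp) -> no flip
Dir SW: first cell '.' (not opp) -> no flip
Dir S: opp run (3,3) capped by B -> flip
Dir SE: opp run (3,4), next='.' -> no flip
All flips: (3,3)

Answer: ........
........
...B....
...BWW..
...BW...
....BBB.
........
........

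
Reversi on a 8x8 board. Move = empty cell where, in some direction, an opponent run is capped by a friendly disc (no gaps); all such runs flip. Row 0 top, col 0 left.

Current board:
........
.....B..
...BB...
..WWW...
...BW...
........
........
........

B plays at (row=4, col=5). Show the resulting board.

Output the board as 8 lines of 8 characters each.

Answer: ........
.....B..
...BB...
..WWB...
...BBB..
........
........
........

Derivation:
Place B at (4,5); scan 8 dirs for brackets.
Dir NW: opp run (3,4) capped by B -> flip
Dir N: first cell '.' (not opp) -> no flip
Dir NE: first cell '.' (not opp) -> no flip
Dir W: opp run (4,4) capped by B -> flip
Dir E: first cell '.' (not opp) -> no flip
Dir SW: first cell '.' (not opp) -> no flip
Dir S: first cell '.' (not opp) -> no flip
Dir SE: first cell '.' (not opp) -> no flip
All flips: (3,4) (4,4)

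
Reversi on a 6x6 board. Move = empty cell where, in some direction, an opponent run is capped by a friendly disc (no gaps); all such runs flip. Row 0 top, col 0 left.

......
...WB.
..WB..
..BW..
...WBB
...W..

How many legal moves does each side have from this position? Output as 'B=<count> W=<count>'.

Answer: B=7 W=7

Derivation:
-- B to move --
(0,2): no bracket -> illegal
(0,3): flips 1 -> legal
(0,4): no bracket -> illegal
(1,1): flips 2 -> legal
(1,2): flips 2 -> legal
(2,1): flips 1 -> legal
(2,4): no bracket -> illegal
(3,1): no bracket -> illegal
(3,4): flips 1 -> legal
(4,2): flips 1 -> legal
(5,2): no bracket -> illegal
(5,4): flips 1 -> legal
B mobility = 7
-- W to move --
(0,3): no bracket -> illegal
(0,4): no bracket -> illegal
(0,5): no bracket -> illegal
(1,2): no bracket -> illegal
(1,5): flips 1 -> legal
(2,1): flips 1 -> legal
(2,4): flips 1 -> legal
(2,5): no bracket -> illegal
(3,1): flips 1 -> legal
(3,4): no bracket -> illegal
(3,5): flips 1 -> legal
(4,1): no bracket -> illegal
(4,2): flips 1 -> legal
(5,4): no bracket -> illegal
(5,5): flips 1 -> legal
W mobility = 7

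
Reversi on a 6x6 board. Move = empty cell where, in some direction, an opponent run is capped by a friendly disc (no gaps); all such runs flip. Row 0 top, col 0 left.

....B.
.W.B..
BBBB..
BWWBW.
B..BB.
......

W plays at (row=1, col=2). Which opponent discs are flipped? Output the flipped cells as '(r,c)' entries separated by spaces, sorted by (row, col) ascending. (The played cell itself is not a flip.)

Dir NW: first cell '.' (not opp) -> no flip
Dir N: first cell '.' (not opp) -> no flip
Dir NE: first cell '.' (not opp) -> no flip
Dir W: first cell 'W' (not opp) -> no flip
Dir E: opp run (1,3), next='.' -> no flip
Dir SW: opp run (2,1) (3,0), next=edge -> no flip
Dir S: opp run (2,2) capped by W -> flip
Dir SE: opp run (2,3) capped by W -> flip

Answer: (2,2) (2,3)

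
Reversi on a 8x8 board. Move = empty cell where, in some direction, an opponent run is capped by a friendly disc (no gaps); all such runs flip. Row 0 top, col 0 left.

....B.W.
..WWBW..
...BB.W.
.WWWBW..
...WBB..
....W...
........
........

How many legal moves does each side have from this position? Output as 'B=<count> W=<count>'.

-- B to move --
(0,1): flips 1 -> legal
(0,2): flips 1 -> legal
(0,3): flips 1 -> legal
(0,5): no bracket -> illegal
(0,7): no bracket -> illegal
(1,1): flips 2 -> legal
(1,6): flips 1 -> legal
(1,7): flips 2 -> legal
(2,0): no bracket -> illegal
(2,1): no bracket -> illegal
(2,2): flips 2 -> legal
(2,5): flips 1 -> legal
(2,7): no bracket -> illegal
(3,0): flips 3 -> legal
(3,6): flips 1 -> legal
(3,7): flips 2 -> legal
(4,0): no bracket -> illegal
(4,1): flips 1 -> legal
(4,2): flips 2 -> legal
(4,6): flips 1 -> legal
(5,2): flips 1 -> legal
(5,3): flips 2 -> legal
(5,5): no bracket -> illegal
(6,3): flips 1 -> legal
(6,4): flips 1 -> legal
(6,5): no bracket -> illegal
B mobility = 18
-- W to move --
(0,3): no bracket -> illegal
(0,5): flips 2 -> legal
(2,2): no bracket -> illegal
(2,5): flips 1 -> legal
(3,6): flips 1 -> legal
(4,6): flips 2 -> legal
(5,3): flips 1 -> legal
(5,5): flips 2 -> legal
(5,6): flips 3 -> legal
W mobility = 7

Answer: B=18 W=7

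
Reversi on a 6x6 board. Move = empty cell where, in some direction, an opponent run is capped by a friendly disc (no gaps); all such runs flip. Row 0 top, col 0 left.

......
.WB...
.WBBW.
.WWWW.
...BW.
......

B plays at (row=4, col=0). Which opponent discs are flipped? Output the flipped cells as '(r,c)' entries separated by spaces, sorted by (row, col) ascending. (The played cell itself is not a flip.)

Dir NW: edge -> no flip
Dir N: first cell '.' (not opp) -> no flip
Dir NE: opp run (3,1) capped by B -> flip
Dir W: edge -> no flip
Dir E: first cell '.' (not opp) -> no flip
Dir SW: edge -> no flip
Dir S: first cell '.' (not opp) -> no flip
Dir SE: first cell '.' (not opp) -> no flip

Answer: (3,1)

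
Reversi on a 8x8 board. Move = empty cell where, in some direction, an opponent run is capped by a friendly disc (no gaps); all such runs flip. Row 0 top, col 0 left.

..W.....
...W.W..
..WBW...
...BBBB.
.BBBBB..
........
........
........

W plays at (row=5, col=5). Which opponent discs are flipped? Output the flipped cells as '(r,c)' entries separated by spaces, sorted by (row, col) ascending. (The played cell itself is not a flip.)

Answer: (3,3) (4,4)

Derivation:
Dir NW: opp run (4,4) (3,3) capped by W -> flip
Dir N: opp run (4,5) (3,5), next='.' -> no flip
Dir NE: first cell '.' (not opp) -> no flip
Dir W: first cell '.' (not opp) -> no flip
Dir E: first cell '.' (not opp) -> no flip
Dir SW: first cell '.' (not opp) -> no flip
Dir S: first cell '.' (not opp) -> no flip
Dir SE: first cell '.' (not opp) -> no flip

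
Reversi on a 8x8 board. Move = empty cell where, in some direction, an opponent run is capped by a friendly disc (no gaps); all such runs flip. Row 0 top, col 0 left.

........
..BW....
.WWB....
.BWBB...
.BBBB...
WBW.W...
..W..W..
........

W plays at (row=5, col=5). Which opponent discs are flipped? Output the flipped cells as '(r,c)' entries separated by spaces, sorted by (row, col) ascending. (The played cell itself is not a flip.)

Dir NW: opp run (4,4) (3,3) capped by W -> flip
Dir N: first cell '.' (not opp) -> no flip
Dir NE: first cell '.' (not opp) -> no flip
Dir W: first cell 'W' (not opp) -> no flip
Dir E: first cell '.' (not opp) -> no flip
Dir SW: first cell '.' (not opp) -> no flip
Dir S: first cell 'W' (not opp) -> no flip
Dir SE: first cell '.' (not opp) -> no flip

Answer: (3,3) (4,4)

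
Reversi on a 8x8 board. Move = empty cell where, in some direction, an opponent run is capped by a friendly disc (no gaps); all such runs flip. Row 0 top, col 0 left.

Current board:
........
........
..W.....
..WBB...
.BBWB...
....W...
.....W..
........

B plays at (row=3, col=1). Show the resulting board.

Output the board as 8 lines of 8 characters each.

Answer: ........
........
..W.....
.BBBB...
.BBWB...
....W...
.....W..
........

Derivation:
Place B at (3,1); scan 8 dirs for brackets.
Dir NW: first cell '.' (not opp) -> no flip
Dir N: first cell '.' (not opp) -> no flip
Dir NE: opp run (2,2), next='.' -> no flip
Dir W: first cell '.' (not opp) -> no flip
Dir E: opp run (3,2) capped by B -> flip
Dir SW: first cell '.' (not opp) -> no flip
Dir S: first cell 'B' (not opp) -> no flip
Dir SE: first cell 'B' (not opp) -> no flip
All flips: (3,2)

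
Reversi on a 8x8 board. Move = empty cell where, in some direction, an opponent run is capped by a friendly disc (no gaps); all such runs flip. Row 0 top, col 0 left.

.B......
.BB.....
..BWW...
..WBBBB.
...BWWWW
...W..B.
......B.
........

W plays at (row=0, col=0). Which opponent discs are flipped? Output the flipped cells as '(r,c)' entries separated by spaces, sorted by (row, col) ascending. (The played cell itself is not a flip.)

Answer: (1,1) (2,2) (3,3)

Derivation:
Dir NW: edge -> no flip
Dir N: edge -> no flip
Dir NE: edge -> no flip
Dir W: edge -> no flip
Dir E: opp run (0,1), next='.' -> no flip
Dir SW: edge -> no flip
Dir S: first cell '.' (not opp) -> no flip
Dir SE: opp run (1,1) (2,2) (3,3) capped by W -> flip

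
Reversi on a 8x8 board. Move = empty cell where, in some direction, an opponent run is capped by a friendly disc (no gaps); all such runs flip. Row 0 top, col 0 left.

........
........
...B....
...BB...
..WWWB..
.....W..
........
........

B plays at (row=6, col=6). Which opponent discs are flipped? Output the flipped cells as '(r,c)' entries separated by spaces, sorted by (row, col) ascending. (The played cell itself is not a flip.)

Dir NW: opp run (5,5) (4,4) capped by B -> flip
Dir N: first cell '.' (not opp) -> no flip
Dir NE: first cell '.' (not opp) -> no flip
Dir W: first cell '.' (not opp) -> no flip
Dir E: first cell '.' (not opp) -> no flip
Dir SW: first cell '.' (not opp) -> no flip
Dir S: first cell '.' (not opp) -> no flip
Dir SE: first cell '.' (not opp) -> no flip

Answer: (4,4) (5,5)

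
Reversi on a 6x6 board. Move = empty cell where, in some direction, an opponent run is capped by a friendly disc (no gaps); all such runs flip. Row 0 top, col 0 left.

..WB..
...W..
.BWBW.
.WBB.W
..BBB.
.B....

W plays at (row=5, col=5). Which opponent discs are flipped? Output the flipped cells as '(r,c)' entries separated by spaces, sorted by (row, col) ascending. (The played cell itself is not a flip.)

Dir NW: opp run (4,4) (3,3) capped by W -> flip
Dir N: first cell '.' (not opp) -> no flip
Dir NE: edge -> no flip
Dir W: first cell '.' (not opp) -> no flip
Dir E: edge -> no flip
Dir SW: edge -> no flip
Dir S: edge -> no flip
Dir SE: edge -> no flip

Answer: (3,3) (4,4)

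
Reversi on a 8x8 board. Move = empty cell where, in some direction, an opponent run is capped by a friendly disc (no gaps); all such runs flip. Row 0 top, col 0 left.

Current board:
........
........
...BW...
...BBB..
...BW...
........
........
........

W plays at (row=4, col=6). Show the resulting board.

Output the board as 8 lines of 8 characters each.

Answer: ........
........
...BW...
...BBW..
...BW.W.
........
........
........

Derivation:
Place W at (4,6); scan 8 dirs for brackets.
Dir NW: opp run (3,5) capped by W -> flip
Dir N: first cell '.' (not opp) -> no flip
Dir NE: first cell '.' (not opp) -> no flip
Dir W: first cell '.' (not opp) -> no flip
Dir E: first cell '.' (not opp) -> no flip
Dir SW: first cell '.' (not opp) -> no flip
Dir S: first cell '.' (not opp) -> no flip
Dir SE: first cell '.' (not opp) -> no flip
All flips: (3,5)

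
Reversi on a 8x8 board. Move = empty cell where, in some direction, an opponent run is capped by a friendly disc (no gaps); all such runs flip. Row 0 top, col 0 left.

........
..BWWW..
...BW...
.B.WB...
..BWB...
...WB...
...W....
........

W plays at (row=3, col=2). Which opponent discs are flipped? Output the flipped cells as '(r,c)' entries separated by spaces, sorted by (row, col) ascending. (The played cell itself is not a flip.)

Dir NW: first cell '.' (not opp) -> no flip
Dir N: first cell '.' (not opp) -> no flip
Dir NE: opp run (2,3) capped by W -> flip
Dir W: opp run (3,1), next='.' -> no flip
Dir E: first cell 'W' (not opp) -> no flip
Dir SW: first cell '.' (not opp) -> no flip
Dir S: opp run (4,2), next='.' -> no flip
Dir SE: first cell 'W' (not opp) -> no flip

Answer: (2,3)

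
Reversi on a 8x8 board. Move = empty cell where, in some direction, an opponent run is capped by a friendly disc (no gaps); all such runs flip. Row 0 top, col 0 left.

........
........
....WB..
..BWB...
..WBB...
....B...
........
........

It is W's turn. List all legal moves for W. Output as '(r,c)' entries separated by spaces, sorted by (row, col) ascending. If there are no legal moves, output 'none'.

(1,4): no bracket -> illegal
(1,5): no bracket -> illegal
(1,6): no bracket -> illegal
(2,1): no bracket -> illegal
(2,2): flips 1 -> legal
(2,3): no bracket -> illegal
(2,6): flips 1 -> legal
(3,1): flips 1 -> legal
(3,5): flips 1 -> legal
(3,6): no bracket -> illegal
(4,1): no bracket -> illegal
(4,5): flips 2 -> legal
(5,2): no bracket -> illegal
(5,3): flips 1 -> legal
(5,5): flips 1 -> legal
(6,3): no bracket -> illegal
(6,4): flips 3 -> legal
(6,5): no bracket -> illegal

Answer: (2,2) (2,6) (3,1) (3,5) (4,5) (5,3) (5,5) (6,4)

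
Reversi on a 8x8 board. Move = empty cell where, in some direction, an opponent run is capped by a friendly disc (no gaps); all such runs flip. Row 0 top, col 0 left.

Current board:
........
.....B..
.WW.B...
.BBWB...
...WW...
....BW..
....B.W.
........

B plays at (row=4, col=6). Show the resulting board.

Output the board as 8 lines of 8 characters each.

Place B at (4,6); scan 8 dirs for brackets.
Dir NW: first cell '.' (not opp) -> no flip
Dir N: first cell '.' (not opp) -> no flip
Dir NE: first cell '.' (not opp) -> no flip
Dir W: first cell '.' (not opp) -> no flip
Dir E: first cell '.' (not opp) -> no flip
Dir SW: opp run (5,5) capped by B -> flip
Dir S: first cell '.' (not opp) -> no flip
Dir SE: first cell '.' (not opp) -> no flip
All flips: (5,5)

Answer: ........
.....B..
.WW.B...
.BBWB...
...WW.B.
....BB..
....B.W.
........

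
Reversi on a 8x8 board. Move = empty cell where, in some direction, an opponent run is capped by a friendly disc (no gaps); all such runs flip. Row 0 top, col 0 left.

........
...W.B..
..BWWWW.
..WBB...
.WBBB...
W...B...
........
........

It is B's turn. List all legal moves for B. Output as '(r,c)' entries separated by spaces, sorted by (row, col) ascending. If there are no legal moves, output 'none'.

Answer: (0,3) (0,4) (1,2) (1,4) (1,6) (2,1) (2,7) (3,1) (3,5) (3,7) (4,0)

Derivation:
(0,2): no bracket -> illegal
(0,3): flips 2 -> legal
(0,4): flips 1 -> legal
(1,2): flips 1 -> legal
(1,4): flips 1 -> legal
(1,6): flips 1 -> legal
(1,7): no bracket -> illegal
(2,1): flips 1 -> legal
(2,7): flips 4 -> legal
(3,0): no bracket -> illegal
(3,1): flips 1 -> legal
(3,5): flips 1 -> legal
(3,6): no bracket -> illegal
(3,7): flips 1 -> legal
(4,0): flips 1 -> legal
(5,1): no bracket -> illegal
(5,2): no bracket -> illegal
(6,0): no bracket -> illegal
(6,1): no bracket -> illegal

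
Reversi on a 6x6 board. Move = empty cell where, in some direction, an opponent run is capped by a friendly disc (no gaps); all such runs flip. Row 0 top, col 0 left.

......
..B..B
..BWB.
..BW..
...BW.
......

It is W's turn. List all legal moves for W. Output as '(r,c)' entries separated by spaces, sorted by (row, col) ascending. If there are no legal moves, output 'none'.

Answer: (0,1) (1,1) (2,1) (2,5) (3,1) (4,1) (4,2) (5,3)

Derivation:
(0,1): flips 1 -> legal
(0,2): no bracket -> illegal
(0,3): no bracket -> illegal
(0,4): no bracket -> illegal
(0,5): no bracket -> illegal
(1,1): flips 1 -> legal
(1,3): no bracket -> illegal
(1,4): no bracket -> illegal
(2,1): flips 1 -> legal
(2,5): flips 1 -> legal
(3,1): flips 1 -> legal
(3,4): no bracket -> illegal
(3,5): no bracket -> illegal
(4,1): flips 1 -> legal
(4,2): flips 1 -> legal
(5,2): no bracket -> illegal
(5,3): flips 1 -> legal
(5,4): no bracket -> illegal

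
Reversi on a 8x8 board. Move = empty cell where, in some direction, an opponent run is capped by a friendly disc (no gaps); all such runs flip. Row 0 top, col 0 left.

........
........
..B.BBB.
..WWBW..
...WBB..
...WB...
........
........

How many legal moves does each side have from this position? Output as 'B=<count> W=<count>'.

-- B to move --
(2,1): flips 2 -> legal
(2,3): no bracket -> illegal
(3,1): flips 2 -> legal
(3,6): flips 1 -> legal
(4,1): no bracket -> illegal
(4,2): flips 3 -> legal
(4,6): flips 1 -> legal
(5,2): flips 2 -> legal
(6,2): flips 1 -> legal
(6,3): no bracket -> illegal
(6,4): no bracket -> illegal
B mobility = 7
-- W to move --
(1,1): flips 1 -> legal
(1,2): flips 1 -> legal
(1,3): flips 1 -> legal
(1,4): no bracket -> illegal
(1,5): flips 2 -> legal
(1,6): flips 2 -> legal
(1,7): flips 1 -> legal
(2,1): no bracket -> illegal
(2,3): no bracket -> illegal
(2,7): no bracket -> illegal
(3,1): no bracket -> illegal
(3,6): no bracket -> illegal
(3,7): no bracket -> illegal
(4,6): flips 2 -> legal
(5,5): flips 3 -> legal
(5,6): no bracket -> illegal
(6,3): no bracket -> illegal
(6,4): no bracket -> illegal
(6,5): flips 1 -> legal
W mobility = 9

Answer: B=7 W=9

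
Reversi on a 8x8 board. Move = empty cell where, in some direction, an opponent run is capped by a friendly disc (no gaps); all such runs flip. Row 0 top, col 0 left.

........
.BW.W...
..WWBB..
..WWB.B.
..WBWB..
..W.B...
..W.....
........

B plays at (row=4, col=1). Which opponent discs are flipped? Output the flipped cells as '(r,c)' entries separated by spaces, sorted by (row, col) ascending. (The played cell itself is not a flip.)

Answer: (4,2)

Derivation:
Dir NW: first cell '.' (not opp) -> no flip
Dir N: first cell '.' (not opp) -> no flip
Dir NE: opp run (3,2) (2,3) (1,4), next='.' -> no flip
Dir W: first cell '.' (not opp) -> no flip
Dir E: opp run (4,2) capped by B -> flip
Dir SW: first cell '.' (not opp) -> no flip
Dir S: first cell '.' (not opp) -> no flip
Dir SE: opp run (5,2), next='.' -> no flip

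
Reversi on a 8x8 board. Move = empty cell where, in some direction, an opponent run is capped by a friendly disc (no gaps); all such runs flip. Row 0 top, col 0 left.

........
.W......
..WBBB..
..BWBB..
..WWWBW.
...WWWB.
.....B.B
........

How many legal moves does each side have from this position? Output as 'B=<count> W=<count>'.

Answer: B=11 W=12

Derivation:
-- B to move --
(0,0): no bracket -> illegal
(0,1): no bracket -> illegal
(0,2): no bracket -> illegal
(1,0): no bracket -> illegal
(1,2): flips 1 -> legal
(1,3): no bracket -> illegal
(2,0): no bracket -> illegal
(2,1): flips 1 -> legal
(3,1): no bracket -> illegal
(3,6): flips 1 -> legal
(3,7): no bracket -> illegal
(4,1): flips 3 -> legal
(4,7): flips 1 -> legal
(5,1): flips 2 -> legal
(5,2): flips 5 -> legal
(5,7): flips 1 -> legal
(6,2): flips 2 -> legal
(6,3): flips 4 -> legal
(6,4): flips 2 -> legal
(6,6): no bracket -> illegal
B mobility = 11
-- W to move --
(1,2): no bracket -> illegal
(1,3): flips 3 -> legal
(1,4): flips 2 -> legal
(1,5): flips 4 -> legal
(1,6): flips 2 -> legal
(2,1): flips 1 -> legal
(2,6): flips 4 -> legal
(3,1): flips 1 -> legal
(3,6): flips 3 -> legal
(4,1): no bracket -> illegal
(4,7): no bracket -> illegal
(5,7): flips 1 -> legal
(6,4): no bracket -> illegal
(6,6): flips 1 -> legal
(7,4): no bracket -> illegal
(7,5): flips 1 -> legal
(7,6): flips 1 -> legal
(7,7): no bracket -> illegal
W mobility = 12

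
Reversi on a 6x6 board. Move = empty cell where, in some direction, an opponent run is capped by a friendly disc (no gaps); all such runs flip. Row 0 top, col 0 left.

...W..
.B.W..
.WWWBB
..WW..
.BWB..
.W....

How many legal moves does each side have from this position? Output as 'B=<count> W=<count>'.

Answer: B=6 W=10

Derivation:
-- B to move --
(0,2): flips 1 -> legal
(0,4): no bracket -> illegal
(1,0): flips 2 -> legal
(1,2): no bracket -> illegal
(1,4): flips 2 -> legal
(2,0): flips 3 -> legal
(3,0): no bracket -> illegal
(3,1): flips 1 -> legal
(3,4): no bracket -> illegal
(4,0): no bracket -> illegal
(4,4): flips 2 -> legal
(5,0): no bracket -> illegal
(5,2): no bracket -> illegal
(5,3): no bracket -> illegal
B mobility = 6
-- W to move --
(0,0): flips 1 -> legal
(0,1): flips 1 -> legal
(0,2): no bracket -> illegal
(1,0): no bracket -> illegal
(1,2): no bracket -> illegal
(1,4): no bracket -> illegal
(1,5): flips 1 -> legal
(2,0): no bracket -> illegal
(3,0): no bracket -> illegal
(3,1): flips 1 -> legal
(3,4): no bracket -> illegal
(3,5): flips 1 -> legal
(4,0): flips 1 -> legal
(4,4): flips 1 -> legal
(5,0): flips 1 -> legal
(5,2): no bracket -> illegal
(5,3): flips 1 -> legal
(5,4): flips 1 -> legal
W mobility = 10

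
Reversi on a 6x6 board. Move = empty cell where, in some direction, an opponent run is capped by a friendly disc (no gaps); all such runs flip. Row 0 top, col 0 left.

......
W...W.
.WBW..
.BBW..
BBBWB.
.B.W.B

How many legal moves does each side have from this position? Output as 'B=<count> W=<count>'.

-- B to move --
(0,0): no bracket -> illegal
(0,1): no bracket -> illegal
(0,3): no bracket -> illegal
(0,4): no bracket -> illegal
(0,5): flips 2 -> legal
(1,1): flips 1 -> legal
(1,2): no bracket -> illegal
(1,3): no bracket -> illegal
(1,5): no bracket -> illegal
(2,0): flips 1 -> legal
(2,4): flips 2 -> legal
(2,5): no bracket -> illegal
(3,0): no bracket -> illegal
(3,4): flips 1 -> legal
(5,2): no bracket -> illegal
(5,4): flips 1 -> legal
B mobility = 6
-- W to move --
(1,1): flips 1 -> legal
(1,2): no bracket -> illegal
(1,3): no bracket -> illegal
(2,0): flips 2 -> legal
(3,0): flips 2 -> legal
(3,4): no bracket -> illegal
(3,5): flips 1 -> legal
(4,5): flips 1 -> legal
(5,0): flips 2 -> legal
(5,2): no bracket -> illegal
(5,4): no bracket -> illegal
W mobility = 6

Answer: B=6 W=6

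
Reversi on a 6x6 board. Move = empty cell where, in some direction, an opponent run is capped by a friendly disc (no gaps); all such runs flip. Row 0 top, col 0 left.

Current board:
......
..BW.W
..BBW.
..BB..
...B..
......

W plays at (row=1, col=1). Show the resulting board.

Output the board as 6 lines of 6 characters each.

Place W at (1,1); scan 8 dirs for brackets.
Dir NW: first cell '.' (not opp) -> no flip
Dir N: first cell '.' (not opp) -> no flip
Dir NE: first cell '.' (not opp) -> no flip
Dir W: first cell '.' (not opp) -> no flip
Dir E: opp run (1,2) capped by W -> flip
Dir SW: first cell '.' (not opp) -> no flip
Dir S: first cell '.' (not opp) -> no flip
Dir SE: opp run (2,2) (3,3), next='.' -> no flip
All flips: (1,2)

Answer: ......
.WWW.W
..BBW.
..BB..
...B..
......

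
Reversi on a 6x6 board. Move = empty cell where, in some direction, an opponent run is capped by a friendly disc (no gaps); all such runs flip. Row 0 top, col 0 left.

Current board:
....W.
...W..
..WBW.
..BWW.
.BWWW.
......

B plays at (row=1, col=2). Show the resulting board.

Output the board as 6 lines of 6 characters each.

Place B at (1,2); scan 8 dirs for brackets.
Dir NW: first cell '.' (not opp) -> no flip
Dir N: first cell '.' (not opp) -> no flip
Dir NE: first cell '.' (not opp) -> no flip
Dir W: first cell '.' (not opp) -> no flip
Dir E: opp run (1,3), next='.' -> no flip
Dir SW: first cell '.' (not opp) -> no flip
Dir S: opp run (2,2) capped by B -> flip
Dir SE: first cell 'B' (not opp) -> no flip
All flips: (2,2)

Answer: ....W.
..BW..
..BBW.
..BWW.
.BWWW.
......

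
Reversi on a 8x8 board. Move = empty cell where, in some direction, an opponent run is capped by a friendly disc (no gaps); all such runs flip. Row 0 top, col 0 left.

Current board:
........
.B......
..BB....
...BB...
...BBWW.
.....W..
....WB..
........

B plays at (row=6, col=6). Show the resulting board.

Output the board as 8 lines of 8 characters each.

Answer: ........
.B......
..BB....
...BB...
...BBWW.
.....B..
....WBB.
........

Derivation:
Place B at (6,6); scan 8 dirs for brackets.
Dir NW: opp run (5,5) capped by B -> flip
Dir N: first cell '.' (not opp) -> no flip
Dir NE: first cell '.' (not opp) -> no flip
Dir W: first cell 'B' (not opp) -> no flip
Dir E: first cell '.' (not opp) -> no flip
Dir SW: first cell '.' (not opp) -> no flip
Dir S: first cell '.' (not opp) -> no flip
Dir SE: first cell '.' (not opp) -> no flip
All flips: (5,5)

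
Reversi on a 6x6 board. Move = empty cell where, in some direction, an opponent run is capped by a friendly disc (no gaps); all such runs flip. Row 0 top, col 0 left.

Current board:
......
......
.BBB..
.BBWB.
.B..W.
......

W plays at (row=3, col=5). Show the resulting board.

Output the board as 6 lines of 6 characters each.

Answer: ......
......
.BBB..
.BBWWW
.B..W.
......

Derivation:
Place W at (3,5); scan 8 dirs for brackets.
Dir NW: first cell '.' (not opp) -> no flip
Dir N: first cell '.' (not opp) -> no flip
Dir NE: edge -> no flip
Dir W: opp run (3,4) capped by W -> flip
Dir E: edge -> no flip
Dir SW: first cell 'W' (not opp) -> no flip
Dir S: first cell '.' (not opp) -> no flip
Dir SE: edge -> no flip
All flips: (3,4)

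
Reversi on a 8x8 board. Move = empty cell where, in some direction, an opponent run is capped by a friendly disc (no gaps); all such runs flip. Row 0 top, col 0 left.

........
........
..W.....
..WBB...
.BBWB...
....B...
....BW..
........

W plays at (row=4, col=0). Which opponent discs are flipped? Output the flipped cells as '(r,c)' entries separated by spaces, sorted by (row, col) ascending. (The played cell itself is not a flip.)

Answer: (4,1) (4,2)

Derivation:
Dir NW: edge -> no flip
Dir N: first cell '.' (not opp) -> no flip
Dir NE: first cell '.' (not opp) -> no flip
Dir W: edge -> no flip
Dir E: opp run (4,1) (4,2) capped by W -> flip
Dir SW: edge -> no flip
Dir S: first cell '.' (not opp) -> no flip
Dir SE: first cell '.' (not opp) -> no flip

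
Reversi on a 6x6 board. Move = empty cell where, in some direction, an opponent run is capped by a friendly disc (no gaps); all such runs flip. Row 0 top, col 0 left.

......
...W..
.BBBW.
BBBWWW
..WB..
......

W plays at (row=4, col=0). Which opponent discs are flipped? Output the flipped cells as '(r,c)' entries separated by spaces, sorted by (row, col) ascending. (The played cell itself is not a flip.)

Dir NW: edge -> no flip
Dir N: opp run (3,0), next='.' -> no flip
Dir NE: opp run (3,1) (2,2) capped by W -> flip
Dir W: edge -> no flip
Dir E: first cell '.' (not opp) -> no flip
Dir SW: edge -> no flip
Dir S: first cell '.' (not opp) -> no flip
Dir SE: first cell '.' (not opp) -> no flip

Answer: (2,2) (3,1)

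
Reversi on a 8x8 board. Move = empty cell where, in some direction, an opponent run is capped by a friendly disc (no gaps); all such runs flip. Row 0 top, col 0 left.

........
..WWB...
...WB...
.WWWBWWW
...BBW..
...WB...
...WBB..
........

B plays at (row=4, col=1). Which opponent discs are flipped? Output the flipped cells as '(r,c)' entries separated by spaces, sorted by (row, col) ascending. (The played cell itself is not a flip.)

Answer: (2,3) (3,2)

Derivation:
Dir NW: first cell '.' (not opp) -> no flip
Dir N: opp run (3,1), next='.' -> no flip
Dir NE: opp run (3,2) (2,3) capped by B -> flip
Dir W: first cell '.' (not opp) -> no flip
Dir E: first cell '.' (not opp) -> no flip
Dir SW: first cell '.' (not opp) -> no flip
Dir S: first cell '.' (not opp) -> no flip
Dir SE: first cell '.' (not opp) -> no flip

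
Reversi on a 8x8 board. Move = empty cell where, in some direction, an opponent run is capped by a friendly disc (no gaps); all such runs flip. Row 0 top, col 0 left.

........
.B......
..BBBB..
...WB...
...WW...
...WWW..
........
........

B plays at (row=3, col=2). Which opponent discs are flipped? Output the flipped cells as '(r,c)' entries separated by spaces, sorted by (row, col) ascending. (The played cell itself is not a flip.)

Dir NW: first cell '.' (not opp) -> no flip
Dir N: first cell 'B' (not opp) -> no flip
Dir NE: first cell 'B' (not opp) -> no flip
Dir W: first cell '.' (not opp) -> no flip
Dir E: opp run (3,3) capped by B -> flip
Dir SW: first cell '.' (not opp) -> no flip
Dir S: first cell '.' (not opp) -> no flip
Dir SE: opp run (4,3) (5,4), next='.' -> no flip

Answer: (3,3)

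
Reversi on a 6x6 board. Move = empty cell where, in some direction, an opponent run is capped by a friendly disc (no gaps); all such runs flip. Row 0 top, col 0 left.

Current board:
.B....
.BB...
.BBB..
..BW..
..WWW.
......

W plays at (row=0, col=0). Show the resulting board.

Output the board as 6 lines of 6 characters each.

Place W at (0,0); scan 8 dirs for brackets.
Dir NW: edge -> no flip
Dir N: edge -> no flip
Dir NE: edge -> no flip
Dir W: edge -> no flip
Dir E: opp run (0,1), next='.' -> no flip
Dir SW: edge -> no flip
Dir S: first cell '.' (not opp) -> no flip
Dir SE: opp run (1,1) (2,2) capped by W -> flip
All flips: (1,1) (2,2)

Answer: WB....
.WB...
.BWB..
..BW..
..WWW.
......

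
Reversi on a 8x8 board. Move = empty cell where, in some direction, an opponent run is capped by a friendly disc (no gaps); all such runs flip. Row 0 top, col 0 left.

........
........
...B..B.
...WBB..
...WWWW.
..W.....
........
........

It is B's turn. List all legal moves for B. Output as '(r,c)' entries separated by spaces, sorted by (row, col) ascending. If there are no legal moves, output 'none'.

Answer: (3,2) (5,3) (5,4) (5,5) (5,6) (5,7) (6,1)

Derivation:
(2,2): no bracket -> illegal
(2,4): no bracket -> illegal
(3,2): flips 1 -> legal
(3,6): no bracket -> illegal
(3,7): no bracket -> illegal
(4,1): no bracket -> illegal
(4,2): no bracket -> illegal
(4,7): no bracket -> illegal
(5,1): no bracket -> illegal
(5,3): flips 3 -> legal
(5,4): flips 1 -> legal
(5,5): flips 1 -> legal
(5,6): flips 1 -> legal
(5,7): flips 1 -> legal
(6,1): flips 2 -> legal
(6,2): no bracket -> illegal
(6,3): no bracket -> illegal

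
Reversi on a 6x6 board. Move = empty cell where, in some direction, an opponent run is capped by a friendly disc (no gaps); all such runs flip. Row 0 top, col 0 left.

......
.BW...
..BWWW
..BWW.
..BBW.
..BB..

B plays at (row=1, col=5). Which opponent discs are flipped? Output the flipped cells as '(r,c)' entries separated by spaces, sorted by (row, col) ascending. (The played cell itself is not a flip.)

Answer: (2,4) (3,3)

Derivation:
Dir NW: first cell '.' (not opp) -> no flip
Dir N: first cell '.' (not opp) -> no flip
Dir NE: edge -> no flip
Dir W: first cell '.' (not opp) -> no flip
Dir E: edge -> no flip
Dir SW: opp run (2,4) (3,3) capped by B -> flip
Dir S: opp run (2,5), next='.' -> no flip
Dir SE: edge -> no flip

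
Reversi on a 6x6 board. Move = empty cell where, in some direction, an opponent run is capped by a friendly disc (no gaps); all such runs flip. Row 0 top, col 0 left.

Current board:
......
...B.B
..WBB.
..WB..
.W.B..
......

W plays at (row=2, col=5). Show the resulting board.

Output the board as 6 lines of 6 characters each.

Place W at (2,5); scan 8 dirs for brackets.
Dir NW: first cell '.' (not opp) -> no flip
Dir N: opp run (1,5), next='.' -> no flip
Dir NE: edge -> no flip
Dir W: opp run (2,4) (2,3) capped by W -> flip
Dir E: edge -> no flip
Dir SW: first cell '.' (not opp) -> no flip
Dir S: first cell '.' (not opp) -> no flip
Dir SE: edge -> no flip
All flips: (2,3) (2,4)

Answer: ......
...B.B
..WWWW
..WB..
.W.B..
......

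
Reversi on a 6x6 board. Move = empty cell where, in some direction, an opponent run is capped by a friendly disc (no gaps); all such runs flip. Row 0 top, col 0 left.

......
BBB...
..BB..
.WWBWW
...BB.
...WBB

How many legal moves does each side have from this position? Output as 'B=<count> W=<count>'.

-- B to move --
(2,0): no bracket -> illegal
(2,1): flips 1 -> legal
(2,4): flips 1 -> legal
(2,5): flips 1 -> legal
(3,0): flips 2 -> legal
(4,0): flips 1 -> legal
(4,1): flips 1 -> legal
(4,2): flips 1 -> legal
(4,5): flips 1 -> legal
(5,2): flips 1 -> legal
B mobility = 9
-- W to move --
(0,0): no bracket -> illegal
(0,1): flips 2 -> legal
(0,2): flips 2 -> legal
(0,3): no bracket -> illegal
(1,3): flips 4 -> legal
(1,4): flips 1 -> legal
(2,0): no bracket -> illegal
(2,1): no bracket -> illegal
(2,4): no bracket -> illegal
(4,2): no bracket -> illegal
(4,5): no bracket -> illegal
(5,2): flips 1 -> legal
W mobility = 5

Answer: B=9 W=5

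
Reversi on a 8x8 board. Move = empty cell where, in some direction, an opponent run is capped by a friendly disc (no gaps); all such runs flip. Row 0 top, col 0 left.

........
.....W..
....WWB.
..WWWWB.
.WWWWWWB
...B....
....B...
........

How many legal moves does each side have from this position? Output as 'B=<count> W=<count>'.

Answer: B=7 W=7

Derivation:
-- B to move --
(0,4): flips 1 -> legal
(0,5): no bracket -> illegal
(0,6): no bracket -> illegal
(1,3): no bracket -> illegal
(1,4): flips 1 -> legal
(1,6): no bracket -> illegal
(2,1): no bracket -> illegal
(2,2): no bracket -> illegal
(2,3): flips 4 -> legal
(3,0): no bracket -> illegal
(3,1): flips 5 -> legal
(3,7): no bracket -> illegal
(4,0): flips 6 -> legal
(5,0): no bracket -> illegal
(5,1): no bracket -> illegal
(5,2): no bracket -> illegal
(5,4): flips 1 -> legal
(5,5): no bracket -> illegal
(5,6): flips 1 -> legal
(5,7): no bracket -> illegal
B mobility = 7
-- W to move --
(1,6): flips 2 -> legal
(1,7): flips 1 -> legal
(2,7): flips 2 -> legal
(3,7): flips 2 -> legal
(5,2): no bracket -> illegal
(5,4): no bracket -> illegal
(5,5): no bracket -> illegal
(5,6): no bracket -> illegal
(5,7): no bracket -> illegal
(6,2): flips 1 -> legal
(6,3): flips 1 -> legal
(6,5): no bracket -> illegal
(7,3): no bracket -> illegal
(7,4): no bracket -> illegal
(7,5): flips 2 -> legal
W mobility = 7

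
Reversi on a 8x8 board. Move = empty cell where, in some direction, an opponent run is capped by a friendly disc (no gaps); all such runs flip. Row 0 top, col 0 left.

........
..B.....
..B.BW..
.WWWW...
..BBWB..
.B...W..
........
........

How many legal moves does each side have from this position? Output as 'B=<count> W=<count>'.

Answer: B=9 W=14

Derivation:
-- B to move --
(1,4): no bracket -> illegal
(1,5): no bracket -> illegal
(1,6): flips 2 -> legal
(2,0): flips 1 -> legal
(2,1): flips 1 -> legal
(2,3): flips 2 -> legal
(2,6): flips 1 -> legal
(3,0): no bracket -> illegal
(3,5): no bracket -> illegal
(3,6): no bracket -> illegal
(4,0): flips 1 -> legal
(4,1): no bracket -> illegal
(4,6): no bracket -> illegal
(5,3): no bracket -> illegal
(5,4): flips 2 -> legal
(5,6): no bracket -> illegal
(6,4): no bracket -> illegal
(6,5): flips 1 -> legal
(6,6): flips 3 -> legal
B mobility = 9
-- W to move --
(0,1): no bracket -> illegal
(0,2): flips 2 -> legal
(0,3): no bracket -> illegal
(1,1): flips 1 -> legal
(1,3): flips 1 -> legal
(1,4): flips 1 -> legal
(1,5): flips 1 -> legal
(2,1): no bracket -> illegal
(2,3): flips 1 -> legal
(3,5): flips 1 -> legal
(3,6): no bracket -> illegal
(4,0): no bracket -> illegal
(4,1): flips 2 -> legal
(4,6): flips 1 -> legal
(5,0): no bracket -> illegal
(5,2): flips 2 -> legal
(5,3): flips 2 -> legal
(5,4): flips 1 -> legal
(5,6): flips 1 -> legal
(6,0): flips 2 -> legal
(6,1): no bracket -> illegal
(6,2): no bracket -> illegal
W mobility = 14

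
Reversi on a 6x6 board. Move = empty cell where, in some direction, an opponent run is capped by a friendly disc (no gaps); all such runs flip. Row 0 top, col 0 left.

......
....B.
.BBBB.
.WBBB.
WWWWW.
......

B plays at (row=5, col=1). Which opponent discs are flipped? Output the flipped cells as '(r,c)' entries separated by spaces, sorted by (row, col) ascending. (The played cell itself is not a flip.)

Dir NW: opp run (4,0), next=edge -> no flip
Dir N: opp run (4,1) (3,1) capped by B -> flip
Dir NE: opp run (4,2) capped by B -> flip
Dir W: first cell '.' (not opp) -> no flip
Dir E: first cell '.' (not opp) -> no flip
Dir SW: edge -> no flip
Dir S: edge -> no flip
Dir SE: edge -> no flip

Answer: (3,1) (4,1) (4,2)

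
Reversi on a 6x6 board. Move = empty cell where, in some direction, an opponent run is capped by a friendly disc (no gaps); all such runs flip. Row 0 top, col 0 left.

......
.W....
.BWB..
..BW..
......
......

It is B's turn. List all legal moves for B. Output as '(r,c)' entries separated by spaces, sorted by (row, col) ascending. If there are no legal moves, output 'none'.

(0,0): no bracket -> illegal
(0,1): flips 1 -> legal
(0,2): no bracket -> illegal
(1,0): no bracket -> illegal
(1,2): flips 1 -> legal
(1,3): no bracket -> illegal
(2,0): no bracket -> illegal
(2,4): no bracket -> illegal
(3,1): no bracket -> illegal
(3,4): flips 1 -> legal
(4,2): no bracket -> illegal
(4,3): flips 1 -> legal
(4,4): no bracket -> illegal

Answer: (0,1) (1,2) (3,4) (4,3)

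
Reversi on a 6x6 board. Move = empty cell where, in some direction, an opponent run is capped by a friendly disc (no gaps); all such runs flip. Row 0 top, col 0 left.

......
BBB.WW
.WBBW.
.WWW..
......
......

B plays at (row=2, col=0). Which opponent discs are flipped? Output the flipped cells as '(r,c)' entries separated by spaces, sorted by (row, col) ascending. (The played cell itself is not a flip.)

Dir NW: edge -> no flip
Dir N: first cell 'B' (not opp) -> no flip
Dir NE: first cell 'B' (not opp) -> no flip
Dir W: edge -> no flip
Dir E: opp run (2,1) capped by B -> flip
Dir SW: edge -> no flip
Dir S: first cell '.' (not opp) -> no flip
Dir SE: opp run (3,1), next='.' -> no flip

Answer: (2,1)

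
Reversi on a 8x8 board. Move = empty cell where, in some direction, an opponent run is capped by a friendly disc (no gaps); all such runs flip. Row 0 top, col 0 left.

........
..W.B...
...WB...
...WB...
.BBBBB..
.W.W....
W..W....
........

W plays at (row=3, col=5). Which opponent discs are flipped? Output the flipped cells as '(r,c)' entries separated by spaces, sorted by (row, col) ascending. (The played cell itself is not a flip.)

Dir NW: opp run (2,4), next='.' -> no flip
Dir N: first cell '.' (not opp) -> no flip
Dir NE: first cell '.' (not opp) -> no flip
Dir W: opp run (3,4) capped by W -> flip
Dir E: first cell '.' (not opp) -> no flip
Dir SW: opp run (4,4) capped by W -> flip
Dir S: opp run (4,5), next='.' -> no flip
Dir SE: first cell '.' (not opp) -> no flip

Answer: (3,4) (4,4)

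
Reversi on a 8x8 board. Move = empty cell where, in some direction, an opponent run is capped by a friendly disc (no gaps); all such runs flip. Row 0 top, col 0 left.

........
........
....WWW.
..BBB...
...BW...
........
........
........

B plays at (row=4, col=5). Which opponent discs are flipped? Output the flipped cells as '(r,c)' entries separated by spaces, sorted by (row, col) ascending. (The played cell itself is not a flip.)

Dir NW: first cell 'B' (not opp) -> no flip
Dir N: first cell '.' (not opp) -> no flip
Dir NE: first cell '.' (not opp) -> no flip
Dir W: opp run (4,4) capped by B -> flip
Dir E: first cell '.' (not opp) -> no flip
Dir SW: first cell '.' (not opp) -> no flip
Dir S: first cell '.' (not opp) -> no flip
Dir SE: first cell '.' (not opp) -> no flip

Answer: (4,4)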